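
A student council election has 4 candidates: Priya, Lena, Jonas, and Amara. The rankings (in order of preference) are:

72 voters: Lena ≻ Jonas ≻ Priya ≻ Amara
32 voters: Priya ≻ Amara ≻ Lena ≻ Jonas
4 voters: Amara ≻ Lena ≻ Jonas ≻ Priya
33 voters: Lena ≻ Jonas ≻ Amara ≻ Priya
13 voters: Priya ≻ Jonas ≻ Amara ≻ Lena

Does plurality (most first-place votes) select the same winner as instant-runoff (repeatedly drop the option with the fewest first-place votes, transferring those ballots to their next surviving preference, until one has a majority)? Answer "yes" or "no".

yes

Plurality — first-place votes: Priya 45, Lena 105, Jonas 0, Amara 4. Winner: Lena.
Instant-runoff — R1 Priya 45, Lena 105, Jonas 0, Amara 4 (Lena winner). Winner: Lena.
The two methods agree.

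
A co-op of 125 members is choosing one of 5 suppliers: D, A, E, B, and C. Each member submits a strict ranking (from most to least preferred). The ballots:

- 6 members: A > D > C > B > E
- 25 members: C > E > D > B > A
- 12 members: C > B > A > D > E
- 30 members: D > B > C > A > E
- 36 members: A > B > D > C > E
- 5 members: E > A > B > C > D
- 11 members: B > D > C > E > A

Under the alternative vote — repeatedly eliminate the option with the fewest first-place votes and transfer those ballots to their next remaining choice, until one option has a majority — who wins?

Round 1: D 30, A 42, E 5, B 11, C 37. Eliminate E.
Round 2: D 30, A 47, B 11, C 37. Eliminate B.
Round 3: D 41, A 47, C 37. Eliminate C.
Round 4: D 66, A 59. D has a majority.

D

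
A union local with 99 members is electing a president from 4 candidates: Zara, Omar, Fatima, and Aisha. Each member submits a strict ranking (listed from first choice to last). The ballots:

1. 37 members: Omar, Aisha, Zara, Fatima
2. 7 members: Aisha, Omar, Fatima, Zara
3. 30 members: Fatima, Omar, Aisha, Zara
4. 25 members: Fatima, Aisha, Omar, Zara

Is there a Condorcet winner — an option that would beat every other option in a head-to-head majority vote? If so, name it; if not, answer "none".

Fatima vs Zara: 62–37 for Fatima.
Fatima vs Omar: 55–44 for Fatima.
Fatima vs Aisha: 55–44 for Fatima.
Fatima beats every other option head-to-head.

Fatima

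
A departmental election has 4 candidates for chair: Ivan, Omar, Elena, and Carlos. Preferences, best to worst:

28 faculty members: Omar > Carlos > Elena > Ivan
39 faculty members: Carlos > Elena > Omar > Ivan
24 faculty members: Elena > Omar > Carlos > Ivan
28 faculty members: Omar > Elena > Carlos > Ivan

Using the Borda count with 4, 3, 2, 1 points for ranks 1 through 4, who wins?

Omar

Ivan: 28·1 + 39·1 + 24·1 + 28·1 = 119
Omar: 28·4 + 39·2 + 24·3 + 28·4 = 374
Elena: 28·2 + 39·3 + 24·4 + 28·3 = 353
Carlos: 28·3 + 39·4 + 24·2 + 28·2 = 344
Omar has the highest Borda score (374).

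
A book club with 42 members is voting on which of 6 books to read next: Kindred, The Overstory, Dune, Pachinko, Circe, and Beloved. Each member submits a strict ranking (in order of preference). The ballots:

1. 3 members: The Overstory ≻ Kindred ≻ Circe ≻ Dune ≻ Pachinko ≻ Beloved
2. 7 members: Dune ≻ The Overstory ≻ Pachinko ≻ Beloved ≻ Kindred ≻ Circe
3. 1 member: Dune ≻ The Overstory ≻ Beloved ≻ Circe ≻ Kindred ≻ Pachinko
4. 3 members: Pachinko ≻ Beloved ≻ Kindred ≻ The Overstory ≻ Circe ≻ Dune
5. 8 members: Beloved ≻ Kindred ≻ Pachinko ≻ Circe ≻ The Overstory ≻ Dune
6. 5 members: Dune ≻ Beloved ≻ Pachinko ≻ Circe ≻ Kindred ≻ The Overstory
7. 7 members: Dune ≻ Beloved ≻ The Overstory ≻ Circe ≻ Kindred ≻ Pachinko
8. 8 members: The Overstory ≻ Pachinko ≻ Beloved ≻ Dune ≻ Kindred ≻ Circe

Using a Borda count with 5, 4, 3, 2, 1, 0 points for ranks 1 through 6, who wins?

Beloved

Kindred: 3·4 + 7·1 + 1·1 + 3·3 + 8·4 + 5·1 + 7·1 + 8·1 = 81
The Overstory: 3·5 + 7·4 + 1·4 + 3·2 + 8·1 + 5·0 + 7·3 + 8·5 = 122
Dune: 3·2 + 7·5 + 1·5 + 3·0 + 8·0 + 5·5 + 7·5 + 8·2 = 122
Pachinko: 3·1 + 7·3 + 1·0 + 3·5 + 8·3 + 5·3 + 7·0 + 8·4 = 110
Circe: 3·3 + 7·0 + 1·2 + 3·1 + 8·2 + 5·2 + 7·2 + 8·0 = 54
Beloved: 3·0 + 7·2 + 1·3 + 3·4 + 8·5 + 5·4 + 7·4 + 8·3 = 141
Beloved has the highest Borda score (141).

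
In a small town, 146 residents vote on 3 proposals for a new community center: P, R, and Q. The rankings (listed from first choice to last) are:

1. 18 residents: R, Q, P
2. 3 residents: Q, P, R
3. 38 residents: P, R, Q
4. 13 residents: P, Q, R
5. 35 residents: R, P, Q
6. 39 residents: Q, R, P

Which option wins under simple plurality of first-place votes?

First-place votes: P 51, R 53, Q 42.
R has the most first-place votes.

R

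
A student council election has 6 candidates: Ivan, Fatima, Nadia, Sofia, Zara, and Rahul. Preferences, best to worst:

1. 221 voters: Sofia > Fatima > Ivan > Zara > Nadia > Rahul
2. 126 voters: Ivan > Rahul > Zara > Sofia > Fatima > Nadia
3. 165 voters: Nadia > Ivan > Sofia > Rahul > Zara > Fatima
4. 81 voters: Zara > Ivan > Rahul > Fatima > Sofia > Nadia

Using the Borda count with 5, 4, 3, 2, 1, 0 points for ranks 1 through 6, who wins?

Ivan: 221·3 + 126·5 + 165·4 + 81·4 = 2277
Fatima: 221·4 + 126·1 + 165·0 + 81·2 = 1172
Nadia: 221·1 + 126·0 + 165·5 + 81·0 = 1046
Sofia: 221·5 + 126·2 + 165·3 + 81·1 = 1933
Zara: 221·2 + 126·3 + 165·1 + 81·5 = 1390
Rahul: 221·0 + 126·4 + 165·2 + 81·3 = 1077
Ivan has the highest Borda score (2277).

Ivan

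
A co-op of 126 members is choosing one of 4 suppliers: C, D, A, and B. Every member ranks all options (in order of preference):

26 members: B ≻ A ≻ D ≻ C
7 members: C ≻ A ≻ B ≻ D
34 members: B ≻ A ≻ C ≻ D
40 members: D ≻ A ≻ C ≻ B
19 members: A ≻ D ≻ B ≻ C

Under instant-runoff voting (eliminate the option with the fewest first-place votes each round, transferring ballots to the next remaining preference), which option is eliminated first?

Round 1: C 7, D 40, A 19, B 60. Eliminate C.

C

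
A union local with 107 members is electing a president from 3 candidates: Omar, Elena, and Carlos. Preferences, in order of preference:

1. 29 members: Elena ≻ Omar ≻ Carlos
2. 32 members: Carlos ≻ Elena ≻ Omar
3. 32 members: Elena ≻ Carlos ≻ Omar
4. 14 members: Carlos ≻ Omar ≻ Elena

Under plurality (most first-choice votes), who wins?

First-place votes: Omar 0, Elena 61, Carlos 46.
Elena has the most first-place votes.

Elena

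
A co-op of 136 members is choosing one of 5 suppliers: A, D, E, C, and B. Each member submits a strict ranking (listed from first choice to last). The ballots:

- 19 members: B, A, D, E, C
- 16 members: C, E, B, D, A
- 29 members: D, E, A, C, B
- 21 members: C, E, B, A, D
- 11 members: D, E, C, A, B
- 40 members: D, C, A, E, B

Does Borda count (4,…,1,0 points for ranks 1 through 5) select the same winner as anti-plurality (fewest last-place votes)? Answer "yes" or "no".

no

Borda — scores: A 227, D 374, E 290, C 319, B 150. Winner: D.
Anti-plurality — last-place votes: A 16, D 21, E 0, C 19, B 80. Winner: E.
The two methods disagree.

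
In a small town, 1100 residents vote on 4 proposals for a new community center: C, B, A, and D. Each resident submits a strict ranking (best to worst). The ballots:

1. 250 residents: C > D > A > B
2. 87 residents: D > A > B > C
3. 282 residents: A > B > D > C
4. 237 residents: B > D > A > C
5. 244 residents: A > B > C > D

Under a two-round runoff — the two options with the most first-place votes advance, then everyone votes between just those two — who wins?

Round 1 first-place votes: C 250, B 237, A 526, D 87.
A and C advance.
Runoff: A is preferred to C by 850 voters; C by 250.
A wins the runoff.

A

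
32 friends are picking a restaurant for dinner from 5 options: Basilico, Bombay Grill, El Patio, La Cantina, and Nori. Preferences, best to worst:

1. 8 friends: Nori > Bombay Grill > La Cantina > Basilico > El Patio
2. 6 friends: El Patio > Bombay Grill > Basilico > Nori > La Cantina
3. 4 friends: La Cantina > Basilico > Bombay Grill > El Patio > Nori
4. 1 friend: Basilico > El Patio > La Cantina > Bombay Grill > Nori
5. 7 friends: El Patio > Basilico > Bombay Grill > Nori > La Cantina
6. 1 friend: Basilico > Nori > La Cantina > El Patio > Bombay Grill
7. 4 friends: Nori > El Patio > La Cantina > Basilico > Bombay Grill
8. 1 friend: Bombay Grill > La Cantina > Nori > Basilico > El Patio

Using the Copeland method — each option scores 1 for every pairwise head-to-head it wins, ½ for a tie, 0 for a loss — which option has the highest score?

Basilico: beats Bombay Grill and Nori; loses to El Patio and La Cantina → score 2.
Bombay Grill: beats La Cantina and Nori; loses to Basilico and El Patio → score 2.
El Patio: beats Basilico, Bombay Grill, La Cantina, and Nori → score 4.
La Cantina: beats Basilico; loses to Bombay Grill, El Patio, and Nori → score 1.
Nori: beats La Cantina; loses to Basilico, Bombay Grill, and El Patio → score 1.
El Patio has the best pairwise record.

El Patio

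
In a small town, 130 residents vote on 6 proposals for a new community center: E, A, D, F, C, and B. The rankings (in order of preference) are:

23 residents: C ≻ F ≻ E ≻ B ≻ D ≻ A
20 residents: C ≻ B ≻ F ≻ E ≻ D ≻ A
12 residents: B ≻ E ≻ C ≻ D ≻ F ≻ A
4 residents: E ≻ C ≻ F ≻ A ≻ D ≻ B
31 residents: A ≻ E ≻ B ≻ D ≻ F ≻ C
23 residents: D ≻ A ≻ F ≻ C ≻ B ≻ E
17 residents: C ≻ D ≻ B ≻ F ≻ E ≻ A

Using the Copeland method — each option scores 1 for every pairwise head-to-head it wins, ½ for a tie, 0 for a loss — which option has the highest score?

C

E: beats A and D; loses to F, C, and B → score 2.
A: loses to E, D, F, C, and B → score 0.
D: beats A and F; loses to E, C, and B → score 2.
F: beats E and A; loses to D, C, and B → score 2.
C: beats E, A, D, F, and B → score 5.
B: beats E, A, D, and F; loses to C → score 4.
C has the best pairwise record.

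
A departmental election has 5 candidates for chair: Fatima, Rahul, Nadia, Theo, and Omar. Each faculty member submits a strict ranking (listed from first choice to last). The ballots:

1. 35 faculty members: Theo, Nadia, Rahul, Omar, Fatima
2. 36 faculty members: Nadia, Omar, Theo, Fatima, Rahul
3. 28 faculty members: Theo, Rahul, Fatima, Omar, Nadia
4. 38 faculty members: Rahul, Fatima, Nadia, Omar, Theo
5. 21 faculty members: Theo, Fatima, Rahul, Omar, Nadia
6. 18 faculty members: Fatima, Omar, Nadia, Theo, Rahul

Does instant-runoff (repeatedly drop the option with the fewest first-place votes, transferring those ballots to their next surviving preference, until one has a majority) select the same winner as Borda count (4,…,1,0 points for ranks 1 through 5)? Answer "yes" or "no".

no

Instant-runoff — R1 Fatima 18, Rahul 38, Nadia 36, Theo 84, Omar 0 (Omar out); R2 Fatima 18, Rahul 38, Nadia 36, Theo 84 (Fatima out); R3 Rahul 38, Nadia 54, Theo 84 (Rahul out); R4 Nadia 92, Theo 84 (Nadia winner). Winner: Nadia.
Borda — scores: Fatima 341, Rahul 348, Nadia 361, Theo 426, Omar 284. Winner: Theo.
The two methods disagree.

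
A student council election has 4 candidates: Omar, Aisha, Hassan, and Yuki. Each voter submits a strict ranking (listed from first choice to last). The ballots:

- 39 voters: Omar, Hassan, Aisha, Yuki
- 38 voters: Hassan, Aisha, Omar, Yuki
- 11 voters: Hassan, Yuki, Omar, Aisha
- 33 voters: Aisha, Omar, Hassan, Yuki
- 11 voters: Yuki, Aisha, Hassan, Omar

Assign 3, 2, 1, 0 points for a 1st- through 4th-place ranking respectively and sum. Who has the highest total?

Hassan

Omar: 39·3 + 38·1 + 11·1 + 33·2 + 11·0 = 232
Aisha: 39·1 + 38·2 + 11·0 + 33·3 + 11·2 = 236
Hassan: 39·2 + 38·3 + 11·3 + 33·1 + 11·1 = 269
Yuki: 39·0 + 38·0 + 11·2 + 33·0 + 11·3 = 55
Hassan has the highest Borda score (269).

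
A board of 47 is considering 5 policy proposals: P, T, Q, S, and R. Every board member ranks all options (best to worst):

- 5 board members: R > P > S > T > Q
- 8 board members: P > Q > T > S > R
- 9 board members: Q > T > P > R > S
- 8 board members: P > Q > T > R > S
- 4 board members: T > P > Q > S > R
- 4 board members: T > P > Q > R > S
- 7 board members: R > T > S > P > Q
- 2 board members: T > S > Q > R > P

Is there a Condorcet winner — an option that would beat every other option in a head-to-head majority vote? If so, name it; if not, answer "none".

none

Checking pairwise contests:
T beats P 26–21.
Q beats T 25–22.
P beats Q 36–11.
P beats S 38–9.
P beats R 33–14.
Every option loses at least one head-to-head, so there is no Condorcet winner.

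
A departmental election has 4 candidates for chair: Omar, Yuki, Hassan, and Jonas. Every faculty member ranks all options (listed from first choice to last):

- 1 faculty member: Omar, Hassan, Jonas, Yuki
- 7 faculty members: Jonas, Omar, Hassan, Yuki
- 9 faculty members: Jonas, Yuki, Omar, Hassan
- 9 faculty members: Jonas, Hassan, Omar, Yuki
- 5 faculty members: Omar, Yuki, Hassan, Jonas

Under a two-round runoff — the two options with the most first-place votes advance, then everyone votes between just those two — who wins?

Jonas

Round 1 first-place votes: Omar 6, Yuki 0, Hassan 0, Jonas 25.
Jonas and Omar advance.
Runoff: Jonas is preferred to Omar by 25 voters; Omar by 6.
Jonas wins the runoff.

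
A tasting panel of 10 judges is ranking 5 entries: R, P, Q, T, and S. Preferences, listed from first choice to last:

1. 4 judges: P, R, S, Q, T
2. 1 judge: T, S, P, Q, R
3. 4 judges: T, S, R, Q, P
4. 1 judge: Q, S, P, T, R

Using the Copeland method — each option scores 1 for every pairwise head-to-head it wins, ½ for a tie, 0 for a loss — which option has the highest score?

S

R: beats Q; loses to P, T, and S → score 1.
P: beats R; ties Q and T; loses to S → score 2.
Q: ties P and T; loses to R and S → score 1.
T: beats R; ties P, Q, and S → score 2.5.
S: beats R, P, and Q; ties T → score 3.5.
S has the best pairwise record.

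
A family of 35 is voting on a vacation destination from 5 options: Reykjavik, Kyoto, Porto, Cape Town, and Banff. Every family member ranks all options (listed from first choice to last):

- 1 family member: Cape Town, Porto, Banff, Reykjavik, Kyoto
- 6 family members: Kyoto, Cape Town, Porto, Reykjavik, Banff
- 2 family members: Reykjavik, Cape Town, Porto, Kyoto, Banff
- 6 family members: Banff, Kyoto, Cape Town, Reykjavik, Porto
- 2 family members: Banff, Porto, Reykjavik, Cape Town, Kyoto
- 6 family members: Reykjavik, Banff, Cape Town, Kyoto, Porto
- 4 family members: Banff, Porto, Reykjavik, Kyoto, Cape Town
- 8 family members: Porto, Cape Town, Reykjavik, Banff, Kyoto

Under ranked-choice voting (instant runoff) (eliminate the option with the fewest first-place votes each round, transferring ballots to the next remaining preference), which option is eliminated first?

Cape Town

Round 1: Reykjavik 8, Kyoto 6, Porto 8, Cape Town 1, Banff 12. Eliminate Cape Town.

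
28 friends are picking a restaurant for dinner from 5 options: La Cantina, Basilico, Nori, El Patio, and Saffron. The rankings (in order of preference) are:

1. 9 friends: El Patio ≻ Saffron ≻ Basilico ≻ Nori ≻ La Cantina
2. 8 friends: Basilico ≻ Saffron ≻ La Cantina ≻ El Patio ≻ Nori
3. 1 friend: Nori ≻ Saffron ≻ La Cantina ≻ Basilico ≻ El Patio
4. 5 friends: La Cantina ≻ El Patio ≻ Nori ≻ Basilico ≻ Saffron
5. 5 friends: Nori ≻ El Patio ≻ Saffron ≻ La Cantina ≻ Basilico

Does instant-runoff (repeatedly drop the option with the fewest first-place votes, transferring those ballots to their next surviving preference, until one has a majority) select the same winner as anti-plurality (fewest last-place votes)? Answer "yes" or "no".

Instant-runoff — R1 La Cantina 5, Basilico 8, Nori 6, El Patio 9, Saffron 0 (Saffron out); R2 La Cantina 5, Basilico 8, Nori 6, El Patio 9 (La Cantina out); R3 Basilico 8, Nori 6, El Patio 14 (Nori out); R4 Basilico 9, El Patio 19 (El Patio winner). Winner: El Patio.
Anti-plurality — last-place votes: La Cantina 9, Basilico 5, Nori 8, El Patio 1, Saffron 5. Winner: El Patio.
The two methods agree.

yes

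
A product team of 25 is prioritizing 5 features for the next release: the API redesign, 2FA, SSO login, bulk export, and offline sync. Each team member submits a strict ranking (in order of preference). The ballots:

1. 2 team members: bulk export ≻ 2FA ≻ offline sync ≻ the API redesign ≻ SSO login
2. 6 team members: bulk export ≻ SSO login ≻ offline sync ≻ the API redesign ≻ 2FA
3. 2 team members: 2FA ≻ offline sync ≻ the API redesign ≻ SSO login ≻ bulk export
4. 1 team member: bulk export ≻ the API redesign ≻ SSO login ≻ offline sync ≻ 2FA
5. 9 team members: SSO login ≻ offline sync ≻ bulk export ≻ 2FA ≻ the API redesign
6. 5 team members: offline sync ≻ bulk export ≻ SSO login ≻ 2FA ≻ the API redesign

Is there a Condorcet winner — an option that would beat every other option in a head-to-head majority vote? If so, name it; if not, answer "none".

Checking pairwise contests:
2FA beats the API redesign 18–7.
SSO login beats 2FA 21–4.
bulk export beats SSO login 14–11.
offline sync beats bulk export 16–9.
SSO login beats offline sync 16–9.
Every option loses at least one head-to-head, so there is no Condorcet winner.

none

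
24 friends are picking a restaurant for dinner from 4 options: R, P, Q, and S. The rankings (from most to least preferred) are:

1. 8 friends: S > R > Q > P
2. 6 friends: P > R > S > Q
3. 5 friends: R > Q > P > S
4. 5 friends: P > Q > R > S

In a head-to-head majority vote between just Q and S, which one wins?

Voters preferring Q to S: 10; preferring S to Q: 14.
S wins the head-to-head.

S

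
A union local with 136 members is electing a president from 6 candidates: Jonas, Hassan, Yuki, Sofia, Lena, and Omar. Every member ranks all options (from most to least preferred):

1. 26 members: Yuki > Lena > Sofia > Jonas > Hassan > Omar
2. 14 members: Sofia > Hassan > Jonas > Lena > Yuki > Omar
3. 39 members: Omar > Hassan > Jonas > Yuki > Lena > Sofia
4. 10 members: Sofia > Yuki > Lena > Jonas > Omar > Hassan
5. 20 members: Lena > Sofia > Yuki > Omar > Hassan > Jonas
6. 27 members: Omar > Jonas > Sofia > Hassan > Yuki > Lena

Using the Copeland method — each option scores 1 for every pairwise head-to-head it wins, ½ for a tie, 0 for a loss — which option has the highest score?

Sofia

Jonas: beats Yuki and Lena; loses to Hassan, Sofia, and Omar → score 2.
Hassan: beats Jonas, Yuki, and Lena; loses to Sofia and Omar → score 3.
Yuki: beats Lena and Omar; loses to Jonas, Hassan, and Sofia → score 2.
Sofia: beats Jonas, Hassan, Yuki, and Omar; loses to Lena → score 4.
Lena: beats Sofia and Omar; loses to Jonas, Hassan, and Yuki → score 2.
Omar: beats Jonas and Hassan; loses to Yuki, Sofia, and Lena → score 2.
Sofia has the best pairwise record.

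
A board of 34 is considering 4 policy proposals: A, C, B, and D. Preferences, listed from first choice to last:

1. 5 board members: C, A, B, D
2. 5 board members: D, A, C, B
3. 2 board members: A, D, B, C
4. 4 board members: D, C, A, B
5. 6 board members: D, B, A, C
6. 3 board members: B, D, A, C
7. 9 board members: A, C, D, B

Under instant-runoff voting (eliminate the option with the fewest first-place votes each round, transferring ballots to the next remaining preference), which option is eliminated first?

B

Round 1: A 11, C 5, B 3, D 15. Eliminate B.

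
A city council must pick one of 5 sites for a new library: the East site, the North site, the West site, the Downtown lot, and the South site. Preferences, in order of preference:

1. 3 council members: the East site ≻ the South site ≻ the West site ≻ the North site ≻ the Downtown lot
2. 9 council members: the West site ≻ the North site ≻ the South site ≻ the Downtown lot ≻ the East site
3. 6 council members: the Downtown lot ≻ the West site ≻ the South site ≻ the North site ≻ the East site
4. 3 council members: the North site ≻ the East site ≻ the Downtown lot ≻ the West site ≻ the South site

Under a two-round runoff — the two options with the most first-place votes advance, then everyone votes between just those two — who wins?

Round 1 first-place votes: the East site 3, the North site 3, the West site 9, the Downtown lot 6, the South site 0.
the West site and the Downtown lot advance.
Runoff: the West site is preferred to the Downtown lot by 12 voters; the Downtown lot by 9.
the West site wins the runoff.

the West site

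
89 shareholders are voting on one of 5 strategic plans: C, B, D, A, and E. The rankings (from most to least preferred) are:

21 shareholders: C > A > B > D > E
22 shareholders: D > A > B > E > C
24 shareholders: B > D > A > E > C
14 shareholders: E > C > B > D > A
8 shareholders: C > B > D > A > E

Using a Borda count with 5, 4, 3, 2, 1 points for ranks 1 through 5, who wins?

B

C: 21·5 + 22·1 + 24·1 + 14·4 + 8·5 = 247
B: 21·3 + 22·3 + 24·5 + 14·3 + 8·4 = 323
D: 21·2 + 22·5 + 24·4 + 14·2 + 8·3 = 300
A: 21·4 + 22·4 + 24·3 + 14·1 + 8·2 = 274
E: 21·1 + 22·2 + 24·2 + 14·5 + 8·1 = 191
B has the highest Borda score (323).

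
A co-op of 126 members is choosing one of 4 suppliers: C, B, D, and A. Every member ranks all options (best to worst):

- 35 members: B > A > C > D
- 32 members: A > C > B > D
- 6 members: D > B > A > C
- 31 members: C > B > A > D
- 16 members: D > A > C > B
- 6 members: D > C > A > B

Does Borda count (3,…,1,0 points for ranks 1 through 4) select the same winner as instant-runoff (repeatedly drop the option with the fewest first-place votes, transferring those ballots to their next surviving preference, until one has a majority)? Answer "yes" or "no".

no

Borda — scores: C 220, B 211, D 84, A 241. Winner: A.
Instant-runoff — R1 C 31, B 35, D 28, A 32 (D out); R2 C 37, B 41, A 48 (C out); R3 B 72, A 54 (B winner). Winner: B.
The two methods disagree.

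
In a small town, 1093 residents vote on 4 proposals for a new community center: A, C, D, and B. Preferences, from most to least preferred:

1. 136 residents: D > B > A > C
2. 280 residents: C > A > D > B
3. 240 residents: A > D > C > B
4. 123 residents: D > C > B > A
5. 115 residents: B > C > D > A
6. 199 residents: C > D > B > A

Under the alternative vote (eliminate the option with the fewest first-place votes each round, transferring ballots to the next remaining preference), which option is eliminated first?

Round 1: A 240, C 479, D 259, B 115. Eliminate B.

B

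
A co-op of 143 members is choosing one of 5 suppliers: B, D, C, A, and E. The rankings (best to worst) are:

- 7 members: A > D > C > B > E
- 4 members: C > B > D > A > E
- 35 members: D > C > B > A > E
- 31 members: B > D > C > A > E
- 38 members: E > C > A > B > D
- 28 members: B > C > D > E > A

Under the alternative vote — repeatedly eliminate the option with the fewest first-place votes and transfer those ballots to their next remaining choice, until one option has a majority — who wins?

Round 1: B 59, D 35, C 4, A 7, E 38. Eliminate C.
Round 2: B 63, D 35, A 7, E 38. Eliminate A.
Round 3: B 63, D 42, E 38. Eliminate E.
Round 4: B 101, D 42. B has a majority.

B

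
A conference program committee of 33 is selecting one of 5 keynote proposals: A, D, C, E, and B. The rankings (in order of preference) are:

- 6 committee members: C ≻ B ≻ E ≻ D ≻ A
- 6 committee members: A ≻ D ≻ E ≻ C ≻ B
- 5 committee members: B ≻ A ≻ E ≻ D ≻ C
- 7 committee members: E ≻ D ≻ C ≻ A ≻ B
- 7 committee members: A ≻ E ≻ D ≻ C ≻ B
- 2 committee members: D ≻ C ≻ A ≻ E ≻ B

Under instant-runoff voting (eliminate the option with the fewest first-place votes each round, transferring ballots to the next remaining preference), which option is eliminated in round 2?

Round 1: A 13, D 2, C 6, E 7, B 5. Eliminate D.
Round 2: A 13, C 8, E 7, B 5. Eliminate B.

B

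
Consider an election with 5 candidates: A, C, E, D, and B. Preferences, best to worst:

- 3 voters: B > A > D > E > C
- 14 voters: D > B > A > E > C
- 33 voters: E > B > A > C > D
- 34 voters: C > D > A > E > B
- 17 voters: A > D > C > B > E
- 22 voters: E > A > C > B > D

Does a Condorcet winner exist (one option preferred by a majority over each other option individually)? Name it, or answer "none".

A

A vs C: 89–34 for A.
A vs E: 68–55 for A.
A vs D: 75–48 for A.
A vs B: 73–50 for A.
A beats every other option head-to-head.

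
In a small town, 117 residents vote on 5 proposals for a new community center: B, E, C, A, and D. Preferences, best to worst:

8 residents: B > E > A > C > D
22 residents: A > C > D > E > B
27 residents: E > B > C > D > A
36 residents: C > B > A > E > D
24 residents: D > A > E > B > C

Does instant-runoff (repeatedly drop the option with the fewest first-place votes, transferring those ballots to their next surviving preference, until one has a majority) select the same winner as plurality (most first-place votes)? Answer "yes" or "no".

no

Instant-runoff — R1 B 8, E 27, C 36, A 22, D 24 (B out); R2 E 35, C 36, A 22, D 24 (A out); R3 E 35, C 58, D 24 (D out); R4 E 59, C 58 (E winner). Winner: E.
Plurality — first-place votes: B 8, E 27, C 36, A 22, D 24. Winner: C.
The two methods disagree.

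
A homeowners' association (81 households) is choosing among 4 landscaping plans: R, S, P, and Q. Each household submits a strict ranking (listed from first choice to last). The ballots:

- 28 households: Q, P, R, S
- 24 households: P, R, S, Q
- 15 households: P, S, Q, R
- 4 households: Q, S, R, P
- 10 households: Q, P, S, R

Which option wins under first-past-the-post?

Q

First-place votes: R 0, S 0, P 39, Q 42.
Q has the most first-place votes.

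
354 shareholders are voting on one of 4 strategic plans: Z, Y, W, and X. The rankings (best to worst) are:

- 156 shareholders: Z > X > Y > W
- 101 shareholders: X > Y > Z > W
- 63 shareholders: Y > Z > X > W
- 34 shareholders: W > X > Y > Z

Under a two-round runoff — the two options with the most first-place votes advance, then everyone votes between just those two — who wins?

Z

Round 1 first-place votes: Z 156, Y 63, W 34, X 101.
Z and X advance.
Runoff: Z is preferred to X by 219 voters; X by 135.
Z wins the runoff.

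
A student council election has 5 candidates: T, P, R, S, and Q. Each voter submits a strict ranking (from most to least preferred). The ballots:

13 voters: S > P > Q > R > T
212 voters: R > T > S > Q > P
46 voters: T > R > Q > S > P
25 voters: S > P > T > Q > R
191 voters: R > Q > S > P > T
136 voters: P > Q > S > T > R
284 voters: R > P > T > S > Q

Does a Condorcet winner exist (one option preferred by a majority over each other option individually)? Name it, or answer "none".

R

R vs T: 700–207 for R.
R vs P: 733–174 for R.
R vs S: 733–174 for R.
R vs Q: 733–174 for R.
R beats every other option head-to-head.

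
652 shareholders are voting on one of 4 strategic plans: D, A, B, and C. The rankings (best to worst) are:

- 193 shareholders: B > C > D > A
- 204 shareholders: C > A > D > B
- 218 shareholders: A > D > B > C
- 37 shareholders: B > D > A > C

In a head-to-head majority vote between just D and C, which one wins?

C

Voters preferring D to C: 255; preferring C to D: 397.
C wins the head-to-head.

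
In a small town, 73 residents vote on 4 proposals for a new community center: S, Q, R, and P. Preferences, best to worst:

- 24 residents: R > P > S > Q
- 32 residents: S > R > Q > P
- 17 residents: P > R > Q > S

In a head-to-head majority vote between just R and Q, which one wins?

Voters preferring R to Q: 73; preferring Q to R: 0.
R wins the head-to-head.

R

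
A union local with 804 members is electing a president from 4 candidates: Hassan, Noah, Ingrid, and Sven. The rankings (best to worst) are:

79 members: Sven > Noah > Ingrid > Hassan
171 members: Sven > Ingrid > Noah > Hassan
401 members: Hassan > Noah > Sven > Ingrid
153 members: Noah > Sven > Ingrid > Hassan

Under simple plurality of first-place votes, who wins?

Hassan

First-place votes: Hassan 401, Noah 153, Ingrid 0, Sven 250.
Hassan has the most first-place votes.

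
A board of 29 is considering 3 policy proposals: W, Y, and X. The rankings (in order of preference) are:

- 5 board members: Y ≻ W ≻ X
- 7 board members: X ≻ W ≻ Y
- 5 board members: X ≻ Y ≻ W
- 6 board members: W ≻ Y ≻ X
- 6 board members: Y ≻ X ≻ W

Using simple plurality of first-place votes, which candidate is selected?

X

First-place votes: W 6, Y 11, X 12.
X has the most first-place votes.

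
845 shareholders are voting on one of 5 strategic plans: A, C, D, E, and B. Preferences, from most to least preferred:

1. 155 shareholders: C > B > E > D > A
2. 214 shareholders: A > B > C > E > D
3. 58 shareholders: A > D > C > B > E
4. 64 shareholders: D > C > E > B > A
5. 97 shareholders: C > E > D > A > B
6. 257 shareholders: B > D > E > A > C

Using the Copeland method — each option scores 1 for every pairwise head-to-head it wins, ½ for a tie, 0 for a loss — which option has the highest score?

A: beats C; loses to D, E, and B → score 1.
C: beats D and E; loses to A and B → score 2.
D: beats A; loses to C, E, and B → score 1.
E: beats A and D; loses to C and B → score 2.
B: beats A, C, D, and E → score 4.
B has the best pairwise record.

B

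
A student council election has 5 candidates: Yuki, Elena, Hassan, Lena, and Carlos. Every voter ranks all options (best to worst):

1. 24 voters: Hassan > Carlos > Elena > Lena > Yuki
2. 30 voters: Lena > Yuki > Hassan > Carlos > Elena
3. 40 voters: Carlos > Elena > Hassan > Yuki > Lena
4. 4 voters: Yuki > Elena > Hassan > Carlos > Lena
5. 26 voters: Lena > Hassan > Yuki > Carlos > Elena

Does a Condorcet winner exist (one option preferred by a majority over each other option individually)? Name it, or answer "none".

Hassan vs Yuki: 90–34 for Hassan.
Hassan vs Elena: 80–44 for Hassan.
Hassan vs Lena: 68–56 for Hassan.
Hassan vs Carlos: 84–40 for Hassan.
Hassan beats every other option head-to-head.

Hassan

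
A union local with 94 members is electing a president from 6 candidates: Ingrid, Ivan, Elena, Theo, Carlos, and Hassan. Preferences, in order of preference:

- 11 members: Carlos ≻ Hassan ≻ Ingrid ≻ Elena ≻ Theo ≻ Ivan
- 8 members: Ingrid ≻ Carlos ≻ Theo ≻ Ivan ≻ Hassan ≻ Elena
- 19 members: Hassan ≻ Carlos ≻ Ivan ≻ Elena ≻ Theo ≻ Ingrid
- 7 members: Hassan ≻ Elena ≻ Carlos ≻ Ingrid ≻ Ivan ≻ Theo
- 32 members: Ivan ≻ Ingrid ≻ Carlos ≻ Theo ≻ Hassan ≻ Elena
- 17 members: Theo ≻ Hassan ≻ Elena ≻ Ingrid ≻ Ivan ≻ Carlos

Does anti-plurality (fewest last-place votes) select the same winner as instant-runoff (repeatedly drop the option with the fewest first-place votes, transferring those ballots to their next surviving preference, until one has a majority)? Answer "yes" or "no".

yes

Anti-plurality — last-place votes: Ingrid 19, Ivan 11, Elena 40, Theo 7, Carlos 17, Hassan 0. Winner: Hassan.
Instant-runoff — R1 Ingrid 8, Ivan 32, Elena 0, Theo 17, Carlos 11, Hassan 26 (Elena out); R2 Ingrid 8, Ivan 32, Theo 17, Carlos 11, Hassan 26 (Ingrid out); R3 Ivan 32, Theo 17, Carlos 19, Hassan 26 (Theo out); R4 Ivan 32, Carlos 19, Hassan 43 (Carlos out); R5 Ivan 40, Hassan 54 (Hassan winner). Winner: Hassan.
The two methods agree.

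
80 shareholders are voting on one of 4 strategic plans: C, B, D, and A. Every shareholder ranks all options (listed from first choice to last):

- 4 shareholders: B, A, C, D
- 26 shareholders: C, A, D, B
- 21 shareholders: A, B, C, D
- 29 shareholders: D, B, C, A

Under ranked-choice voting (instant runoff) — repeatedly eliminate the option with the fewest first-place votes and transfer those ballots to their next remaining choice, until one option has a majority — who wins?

C

Round 1: C 26, B 4, D 29, A 21. Eliminate B.
Round 2: C 26, D 29, A 25. Eliminate A.
Round 3: C 51, D 29. C has a majority.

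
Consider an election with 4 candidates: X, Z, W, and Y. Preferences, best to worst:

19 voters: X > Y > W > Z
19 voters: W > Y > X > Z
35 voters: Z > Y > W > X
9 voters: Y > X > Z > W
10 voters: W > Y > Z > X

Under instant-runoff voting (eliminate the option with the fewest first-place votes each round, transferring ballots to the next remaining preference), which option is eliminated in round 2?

Round 1: X 19, Z 35, W 29, Y 9. Eliminate Y.
Round 2: X 28, Z 35, W 29. Eliminate X.

X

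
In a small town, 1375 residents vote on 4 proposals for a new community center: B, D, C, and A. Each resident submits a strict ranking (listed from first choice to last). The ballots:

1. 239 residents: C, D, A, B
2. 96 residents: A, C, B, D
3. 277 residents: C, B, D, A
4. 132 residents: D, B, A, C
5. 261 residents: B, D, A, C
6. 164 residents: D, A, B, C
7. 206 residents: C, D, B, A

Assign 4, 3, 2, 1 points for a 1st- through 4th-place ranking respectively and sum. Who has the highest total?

D

B: 239·1 + 96·2 + 277·3 + 132·3 + 261·4 + 164·2 + 206·2 = 3442
D: 239·3 + 96·1 + 277·2 + 132·4 + 261·3 + 164·4 + 206·3 = 3952
C: 239·4 + 96·3 + 277·4 + 132·1 + 261·1 + 164·1 + 206·4 = 3733
A: 239·2 + 96·4 + 277·1 + 132·2 + 261·2 + 164·3 + 206·1 = 2623
D has the highest Borda score (3952).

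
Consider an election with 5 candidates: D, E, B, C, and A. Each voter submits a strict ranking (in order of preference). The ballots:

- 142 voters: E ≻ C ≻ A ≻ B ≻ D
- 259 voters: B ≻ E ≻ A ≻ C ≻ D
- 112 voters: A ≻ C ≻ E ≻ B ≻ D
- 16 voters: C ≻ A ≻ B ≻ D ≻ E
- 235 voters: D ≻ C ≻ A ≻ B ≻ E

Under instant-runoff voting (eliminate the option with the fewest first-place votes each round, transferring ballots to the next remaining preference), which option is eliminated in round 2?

Round 1: D 235, E 142, B 259, C 16, A 112. Eliminate C.
Round 2: D 235, E 142, B 259, A 128. Eliminate A.

A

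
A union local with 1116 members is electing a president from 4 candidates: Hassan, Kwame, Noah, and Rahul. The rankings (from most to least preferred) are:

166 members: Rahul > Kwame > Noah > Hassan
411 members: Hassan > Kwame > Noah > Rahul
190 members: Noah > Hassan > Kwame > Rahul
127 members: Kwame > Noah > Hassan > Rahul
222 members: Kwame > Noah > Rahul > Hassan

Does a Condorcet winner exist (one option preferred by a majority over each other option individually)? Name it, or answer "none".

Checking pairwise contests:
Noah beats Hassan 705–411.
Hassan beats Kwame 601–515.
Kwame beats Noah 926–190.
Hassan beats Rahul 728–388.
Every option loses at least one head-to-head, so there is no Condorcet winner.

none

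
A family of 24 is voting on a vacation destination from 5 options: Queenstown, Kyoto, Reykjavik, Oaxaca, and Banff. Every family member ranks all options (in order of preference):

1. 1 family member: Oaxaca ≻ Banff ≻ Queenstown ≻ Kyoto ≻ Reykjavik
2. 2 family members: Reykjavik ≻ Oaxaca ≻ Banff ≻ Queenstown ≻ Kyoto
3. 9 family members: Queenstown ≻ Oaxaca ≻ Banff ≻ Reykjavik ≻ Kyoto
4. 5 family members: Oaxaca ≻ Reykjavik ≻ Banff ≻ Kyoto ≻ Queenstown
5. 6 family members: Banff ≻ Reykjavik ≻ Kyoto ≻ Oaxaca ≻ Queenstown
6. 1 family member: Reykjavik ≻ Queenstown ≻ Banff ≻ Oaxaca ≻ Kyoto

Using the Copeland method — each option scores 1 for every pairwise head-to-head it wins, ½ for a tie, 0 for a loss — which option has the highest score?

Queenstown: beats Kyoto; loses to Reykjavik, Oaxaca, and Banff → score 1.
Kyoto: loses to Queenstown, Reykjavik, Oaxaca, and Banff → score 0.
Reykjavik: beats Queenstown and Kyoto; loses to Oaxaca and Banff → score 2.
Oaxaca: beats Queenstown, Kyoto, Reykjavik, and Banff → score 4.
Banff: beats Queenstown, Kyoto, and Reykjavik; loses to Oaxaca → score 3.
Oaxaca has the best pairwise record.

Oaxaca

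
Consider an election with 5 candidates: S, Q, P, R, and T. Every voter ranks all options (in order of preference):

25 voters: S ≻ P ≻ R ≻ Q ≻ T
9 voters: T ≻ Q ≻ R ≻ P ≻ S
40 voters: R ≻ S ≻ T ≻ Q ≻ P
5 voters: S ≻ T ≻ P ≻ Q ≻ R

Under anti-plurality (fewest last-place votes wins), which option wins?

Last-place votes: S 9, Q 0, P 40, R 5, T 25.
Q is ranked last by the fewest voters, so Q wins.

Q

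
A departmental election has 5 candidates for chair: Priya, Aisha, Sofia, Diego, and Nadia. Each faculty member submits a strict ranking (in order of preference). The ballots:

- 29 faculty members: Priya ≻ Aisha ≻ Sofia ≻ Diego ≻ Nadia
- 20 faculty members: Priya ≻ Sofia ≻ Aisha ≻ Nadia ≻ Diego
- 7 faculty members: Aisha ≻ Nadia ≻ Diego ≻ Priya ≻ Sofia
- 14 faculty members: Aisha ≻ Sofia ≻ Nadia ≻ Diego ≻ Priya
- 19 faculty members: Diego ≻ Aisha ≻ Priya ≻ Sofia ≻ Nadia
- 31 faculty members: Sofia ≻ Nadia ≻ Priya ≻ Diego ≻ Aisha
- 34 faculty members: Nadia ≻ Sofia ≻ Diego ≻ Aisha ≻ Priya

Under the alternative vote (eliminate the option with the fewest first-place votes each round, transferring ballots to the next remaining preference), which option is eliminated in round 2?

Round 1: Priya 49, Aisha 21, Sofia 31, Diego 19, Nadia 34. Eliminate Diego.
Round 2: Priya 49, Aisha 40, Sofia 31, Nadia 34. Eliminate Sofia.

Sofia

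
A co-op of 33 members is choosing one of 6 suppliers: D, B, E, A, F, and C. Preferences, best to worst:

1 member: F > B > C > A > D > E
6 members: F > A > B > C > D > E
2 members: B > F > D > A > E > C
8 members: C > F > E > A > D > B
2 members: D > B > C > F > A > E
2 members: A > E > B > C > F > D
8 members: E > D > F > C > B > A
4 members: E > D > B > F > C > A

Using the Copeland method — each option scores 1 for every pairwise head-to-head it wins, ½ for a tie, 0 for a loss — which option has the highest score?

F

D: beats B; loses to E, A, F, and C → score 1.
B: beats A and C; loses to D, E, and F → score 2.
E: beats D, B, and A; loses to F and C → score 3.
A: beats D; loses to B, E, F, and C → score 1.
F: beats D, B, E, A, and C → score 5.
C: beats D, E, and A; loses to B and F → score 3.
F has the best pairwise record.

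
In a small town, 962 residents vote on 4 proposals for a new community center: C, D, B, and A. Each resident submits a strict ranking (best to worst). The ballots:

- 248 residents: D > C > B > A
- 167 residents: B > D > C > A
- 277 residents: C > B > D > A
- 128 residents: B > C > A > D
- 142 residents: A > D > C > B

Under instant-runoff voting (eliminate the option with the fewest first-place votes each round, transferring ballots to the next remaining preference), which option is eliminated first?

Round 1: C 277, D 248, B 295, A 142. Eliminate A.

A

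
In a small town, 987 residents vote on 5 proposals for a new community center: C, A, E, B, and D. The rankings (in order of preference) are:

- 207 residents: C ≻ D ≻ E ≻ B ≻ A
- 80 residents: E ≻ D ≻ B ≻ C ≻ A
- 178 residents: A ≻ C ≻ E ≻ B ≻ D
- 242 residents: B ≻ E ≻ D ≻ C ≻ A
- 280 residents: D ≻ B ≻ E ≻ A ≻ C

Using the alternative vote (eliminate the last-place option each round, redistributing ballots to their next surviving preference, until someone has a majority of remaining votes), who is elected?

Round 1: C 207, A 178, E 80, B 242, D 280. Eliminate E.
Round 2: C 207, A 178, B 242, D 360. Eliminate A.
Round 3: C 385, B 242, D 360. Eliminate B.
Round 4: C 385, D 602. D has a majority.

D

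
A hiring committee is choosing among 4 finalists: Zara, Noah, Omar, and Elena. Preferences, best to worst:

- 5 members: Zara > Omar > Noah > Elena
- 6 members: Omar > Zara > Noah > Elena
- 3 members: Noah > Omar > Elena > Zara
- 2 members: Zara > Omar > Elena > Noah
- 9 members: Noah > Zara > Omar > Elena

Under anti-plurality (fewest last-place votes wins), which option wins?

Omar

Last-place votes: Zara 3, Noah 2, Omar 0, Elena 20.
Omar is ranked last by the fewest voters, so Omar wins.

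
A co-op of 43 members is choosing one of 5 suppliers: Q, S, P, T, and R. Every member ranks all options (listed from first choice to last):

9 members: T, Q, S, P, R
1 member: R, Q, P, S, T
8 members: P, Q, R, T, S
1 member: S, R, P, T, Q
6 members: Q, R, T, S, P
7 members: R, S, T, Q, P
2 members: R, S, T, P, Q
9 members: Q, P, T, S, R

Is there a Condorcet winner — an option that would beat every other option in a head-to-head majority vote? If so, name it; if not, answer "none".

Q

Q vs S: 33–10 for Q.
Q vs P: 32–11 for Q.
Q vs T: 24–19 for Q.
Q vs R: 32–11 for Q.
Q beats every other option head-to-head.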